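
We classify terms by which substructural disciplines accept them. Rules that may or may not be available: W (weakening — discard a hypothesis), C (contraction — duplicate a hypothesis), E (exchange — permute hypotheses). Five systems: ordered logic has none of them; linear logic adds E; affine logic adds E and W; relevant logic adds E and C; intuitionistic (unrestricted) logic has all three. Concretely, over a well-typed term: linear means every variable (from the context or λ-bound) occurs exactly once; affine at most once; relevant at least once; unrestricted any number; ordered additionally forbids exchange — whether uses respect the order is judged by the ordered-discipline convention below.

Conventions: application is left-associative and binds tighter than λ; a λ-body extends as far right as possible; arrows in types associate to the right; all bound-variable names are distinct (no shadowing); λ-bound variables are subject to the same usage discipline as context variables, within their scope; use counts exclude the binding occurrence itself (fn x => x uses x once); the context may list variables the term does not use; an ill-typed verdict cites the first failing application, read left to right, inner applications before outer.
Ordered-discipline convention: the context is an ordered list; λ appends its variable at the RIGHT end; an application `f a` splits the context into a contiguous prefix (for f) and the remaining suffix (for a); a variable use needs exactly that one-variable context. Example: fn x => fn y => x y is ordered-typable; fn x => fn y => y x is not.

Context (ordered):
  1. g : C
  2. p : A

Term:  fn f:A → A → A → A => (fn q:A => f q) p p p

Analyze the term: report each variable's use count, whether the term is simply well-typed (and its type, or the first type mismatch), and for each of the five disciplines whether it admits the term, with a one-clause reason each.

use counts: g=0; p=3; f (bound)=1; q (bound)=1
use order (left to right): f, q, p, p, p
typing: the term checks, with type (A → A → A → A) → A
ordered ✗ (uses contraction: p ×3; unused: g — weakening required)
linear ✗ (uses contraction: p ×3; unused: g — weakening required)
affine ✗ (uses contraction: p ×3)
relevant ✗ (unused: g — weakening required)
unrestricted ✓ (simply typable at (A → A → A → A) → A; W, C, E all held)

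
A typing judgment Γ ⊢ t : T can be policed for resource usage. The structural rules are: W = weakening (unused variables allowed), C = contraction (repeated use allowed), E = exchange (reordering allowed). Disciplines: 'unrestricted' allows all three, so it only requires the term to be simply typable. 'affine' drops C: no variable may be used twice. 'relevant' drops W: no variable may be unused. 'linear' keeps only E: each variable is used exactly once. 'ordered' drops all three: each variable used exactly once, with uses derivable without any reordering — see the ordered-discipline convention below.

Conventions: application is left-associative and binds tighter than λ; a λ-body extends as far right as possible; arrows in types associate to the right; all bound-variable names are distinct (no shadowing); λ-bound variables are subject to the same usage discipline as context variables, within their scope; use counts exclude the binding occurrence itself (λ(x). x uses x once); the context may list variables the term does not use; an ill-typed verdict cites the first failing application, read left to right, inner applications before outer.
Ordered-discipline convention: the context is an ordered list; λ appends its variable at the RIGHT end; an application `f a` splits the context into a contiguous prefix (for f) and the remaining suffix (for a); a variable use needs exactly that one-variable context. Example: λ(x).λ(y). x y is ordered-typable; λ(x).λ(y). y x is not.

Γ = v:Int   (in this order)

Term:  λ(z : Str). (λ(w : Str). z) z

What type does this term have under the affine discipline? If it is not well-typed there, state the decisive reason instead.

not well-typed under affine — z ×2 used more than once (contraction)
usage: v: 0, z [bound]: 2, w [bound]: 0
order of uses: z, z
typing: well-typed — term : Str -> Str
summary: ordered ✗ · linear ✗ · affine ✗ · relevant ✗ · unrestricted ✓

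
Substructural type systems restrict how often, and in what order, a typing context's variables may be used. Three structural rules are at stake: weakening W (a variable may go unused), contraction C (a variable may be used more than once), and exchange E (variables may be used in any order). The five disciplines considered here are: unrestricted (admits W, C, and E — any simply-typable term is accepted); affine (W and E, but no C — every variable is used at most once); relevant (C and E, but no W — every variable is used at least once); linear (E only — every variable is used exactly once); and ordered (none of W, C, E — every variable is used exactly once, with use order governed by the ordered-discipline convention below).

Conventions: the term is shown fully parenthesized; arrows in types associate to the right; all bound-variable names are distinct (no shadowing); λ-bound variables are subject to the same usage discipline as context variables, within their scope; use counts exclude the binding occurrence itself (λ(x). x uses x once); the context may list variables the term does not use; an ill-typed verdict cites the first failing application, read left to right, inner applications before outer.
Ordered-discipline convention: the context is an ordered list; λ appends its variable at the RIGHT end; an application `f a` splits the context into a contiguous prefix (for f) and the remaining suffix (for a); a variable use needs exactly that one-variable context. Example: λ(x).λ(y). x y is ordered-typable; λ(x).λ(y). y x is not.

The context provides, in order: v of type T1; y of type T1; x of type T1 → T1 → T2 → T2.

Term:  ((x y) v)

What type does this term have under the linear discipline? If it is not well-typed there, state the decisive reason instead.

term : T2 → T2
counts: v ×1; y ×1; x ×1
use order (left to right): x, y, v
typing: well-typed — term : T2 → T2
all disciplines: ordered ✗ | linear ✓ | affine ✓ | relevant ✓ | unrestricted ✓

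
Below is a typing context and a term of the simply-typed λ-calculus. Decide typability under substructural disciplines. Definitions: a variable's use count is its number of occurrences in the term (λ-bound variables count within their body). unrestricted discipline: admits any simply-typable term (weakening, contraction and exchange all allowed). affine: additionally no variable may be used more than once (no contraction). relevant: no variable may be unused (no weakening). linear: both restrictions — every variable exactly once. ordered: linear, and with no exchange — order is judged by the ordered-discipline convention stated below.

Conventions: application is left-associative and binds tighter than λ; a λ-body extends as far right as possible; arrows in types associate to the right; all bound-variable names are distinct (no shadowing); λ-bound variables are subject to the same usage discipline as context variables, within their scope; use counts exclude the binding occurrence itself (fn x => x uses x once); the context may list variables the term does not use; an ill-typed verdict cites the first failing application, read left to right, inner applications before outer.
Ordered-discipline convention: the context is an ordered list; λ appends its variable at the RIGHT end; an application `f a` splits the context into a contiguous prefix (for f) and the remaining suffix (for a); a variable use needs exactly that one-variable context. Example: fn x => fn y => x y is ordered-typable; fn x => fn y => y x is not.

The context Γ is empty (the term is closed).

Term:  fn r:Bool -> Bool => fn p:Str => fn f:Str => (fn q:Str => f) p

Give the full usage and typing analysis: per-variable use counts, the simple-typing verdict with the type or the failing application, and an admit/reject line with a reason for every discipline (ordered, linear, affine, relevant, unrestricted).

variable uses: r (bound)=0, p (bound)=1, f (bound)=1, q (bound)=0
use order (left to right): f, p
typing: well-typed at (Bool -> Bool) -> Str -> Str -> Str
ordered ✗ (needs weakening: r, q unused)
linear ✗ (needs weakening: r, q unused)
affine ✓ (r, p, f, q: no repeats, contraction unneeded)
relevant ✗ (needs weakening: r, q unused)
unrestricted ✓ (typability at (Bool -> Bool) -> Str -> Str -> Str is all that's needed)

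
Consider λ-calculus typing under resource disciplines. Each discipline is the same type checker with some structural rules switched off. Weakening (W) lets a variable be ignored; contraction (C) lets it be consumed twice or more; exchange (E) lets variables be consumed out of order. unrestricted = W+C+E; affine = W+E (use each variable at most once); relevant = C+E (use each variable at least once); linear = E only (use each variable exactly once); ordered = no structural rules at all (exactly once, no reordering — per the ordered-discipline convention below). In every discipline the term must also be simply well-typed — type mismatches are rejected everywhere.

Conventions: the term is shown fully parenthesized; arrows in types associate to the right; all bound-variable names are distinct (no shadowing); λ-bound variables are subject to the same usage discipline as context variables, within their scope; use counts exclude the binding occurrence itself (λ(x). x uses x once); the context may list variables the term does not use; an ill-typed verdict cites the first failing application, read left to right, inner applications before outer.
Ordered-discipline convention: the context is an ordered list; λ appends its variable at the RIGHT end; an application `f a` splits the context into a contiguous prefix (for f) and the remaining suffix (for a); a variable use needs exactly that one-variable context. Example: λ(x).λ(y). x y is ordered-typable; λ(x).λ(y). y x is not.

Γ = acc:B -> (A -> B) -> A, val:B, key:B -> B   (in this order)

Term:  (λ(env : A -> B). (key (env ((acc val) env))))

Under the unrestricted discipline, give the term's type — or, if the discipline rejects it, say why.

term : (A -> B) -> B
use counts: acc ×1, val ×1, key ×1, env (λ-bound) ×2
uses in reading order: key, env, acc, val, env
typing: the term checks, with type (A -> B) -> B
all disciplines: ordered ✗ · linear ✗ · affine ✗ · relevant ✓ · unrestricted ✓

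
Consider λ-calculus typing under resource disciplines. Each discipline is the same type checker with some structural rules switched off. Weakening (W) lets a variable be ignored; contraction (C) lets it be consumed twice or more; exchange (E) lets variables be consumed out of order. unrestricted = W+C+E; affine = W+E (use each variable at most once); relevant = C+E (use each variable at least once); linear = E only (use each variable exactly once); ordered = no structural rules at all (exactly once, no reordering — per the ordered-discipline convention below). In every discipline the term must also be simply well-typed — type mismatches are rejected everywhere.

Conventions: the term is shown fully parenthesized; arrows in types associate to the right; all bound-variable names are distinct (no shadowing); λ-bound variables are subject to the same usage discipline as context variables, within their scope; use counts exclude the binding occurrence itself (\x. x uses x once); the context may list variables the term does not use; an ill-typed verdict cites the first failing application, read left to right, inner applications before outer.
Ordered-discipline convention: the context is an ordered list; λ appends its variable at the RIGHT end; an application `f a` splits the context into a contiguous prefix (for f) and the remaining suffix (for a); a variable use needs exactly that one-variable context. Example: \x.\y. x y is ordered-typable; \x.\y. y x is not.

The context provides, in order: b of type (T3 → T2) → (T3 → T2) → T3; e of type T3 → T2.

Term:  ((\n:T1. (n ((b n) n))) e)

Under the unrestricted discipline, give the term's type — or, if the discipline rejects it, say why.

not well-typed under unrestricted — fails simple typing
usage: b=1, e=1, n (bound)=3
use order (left to right): n, b, n, n, e
typing: ill-typed: argument of type T1 where T3 → T2 is required
all disciplines: ordered ✗; linear ✗; affine ✗; relevant ✗; unrestricted ✗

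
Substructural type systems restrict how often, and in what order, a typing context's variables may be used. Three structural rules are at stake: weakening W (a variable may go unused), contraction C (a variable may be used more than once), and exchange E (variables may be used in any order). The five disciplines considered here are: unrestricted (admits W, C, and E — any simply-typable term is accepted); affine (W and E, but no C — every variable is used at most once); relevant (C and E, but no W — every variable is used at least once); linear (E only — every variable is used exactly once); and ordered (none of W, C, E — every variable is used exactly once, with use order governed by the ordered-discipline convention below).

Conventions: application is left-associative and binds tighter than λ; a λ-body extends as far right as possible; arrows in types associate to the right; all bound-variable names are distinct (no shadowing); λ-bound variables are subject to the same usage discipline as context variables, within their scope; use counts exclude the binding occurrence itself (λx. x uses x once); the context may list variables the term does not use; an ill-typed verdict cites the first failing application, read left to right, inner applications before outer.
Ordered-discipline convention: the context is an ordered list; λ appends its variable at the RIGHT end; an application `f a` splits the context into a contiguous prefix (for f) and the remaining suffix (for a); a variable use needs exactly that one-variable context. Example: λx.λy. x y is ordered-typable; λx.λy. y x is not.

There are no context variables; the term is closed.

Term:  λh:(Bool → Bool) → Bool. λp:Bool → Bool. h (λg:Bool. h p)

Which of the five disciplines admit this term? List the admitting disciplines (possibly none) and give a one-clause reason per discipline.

admitted in: unrestricted
usage: h [bound]=2; p [bound]=1; g [bound]=0
left-to-right use order: h, h, p
typing: well-typed — term : ((Bool → Bool) → Bool) → (Bool → Bool) → Bool
ordered: ✗ — repeated use of h ×2; g left unused
linear: ✗ — repeated use of h ×2; g left unused
affine: ✗ — repeated use of h ×2
relevant: ✗ — g left unused
unrestricted: ✓ — simply typable at ((Bool → Bool) → Bool) → (Bool → Bool) → Bool; W, C, E all held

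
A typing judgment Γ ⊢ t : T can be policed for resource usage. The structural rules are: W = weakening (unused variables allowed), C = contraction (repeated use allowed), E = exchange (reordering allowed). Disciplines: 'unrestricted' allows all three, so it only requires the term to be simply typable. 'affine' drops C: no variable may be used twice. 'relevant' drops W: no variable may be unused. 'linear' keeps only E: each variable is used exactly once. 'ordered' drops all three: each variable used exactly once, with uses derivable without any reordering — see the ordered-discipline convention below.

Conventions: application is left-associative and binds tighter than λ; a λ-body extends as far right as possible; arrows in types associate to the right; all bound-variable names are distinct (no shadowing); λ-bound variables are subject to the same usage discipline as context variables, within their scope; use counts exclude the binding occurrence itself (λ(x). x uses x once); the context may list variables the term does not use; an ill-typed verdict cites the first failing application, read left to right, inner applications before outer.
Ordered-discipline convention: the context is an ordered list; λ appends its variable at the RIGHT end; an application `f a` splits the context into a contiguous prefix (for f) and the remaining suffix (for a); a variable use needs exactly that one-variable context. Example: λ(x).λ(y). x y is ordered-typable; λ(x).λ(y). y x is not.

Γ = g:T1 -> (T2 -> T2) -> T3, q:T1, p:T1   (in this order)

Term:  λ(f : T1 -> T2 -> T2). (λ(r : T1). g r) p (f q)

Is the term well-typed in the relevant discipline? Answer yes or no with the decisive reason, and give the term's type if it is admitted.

yes — every one of g, q, p, f, r appears; term : (T1 -> T2 -> T2) -> T3
counts: g=1, q=1, p=1, f (bound)=1, r (bound)=1
order of uses: g, r, p, f, q
typing: well-typed — term : (T1 -> T2 -> T2) -> T3
summary: ordered ✗; linear ✓; affine ✓; relevant ✓; unrestricted ✓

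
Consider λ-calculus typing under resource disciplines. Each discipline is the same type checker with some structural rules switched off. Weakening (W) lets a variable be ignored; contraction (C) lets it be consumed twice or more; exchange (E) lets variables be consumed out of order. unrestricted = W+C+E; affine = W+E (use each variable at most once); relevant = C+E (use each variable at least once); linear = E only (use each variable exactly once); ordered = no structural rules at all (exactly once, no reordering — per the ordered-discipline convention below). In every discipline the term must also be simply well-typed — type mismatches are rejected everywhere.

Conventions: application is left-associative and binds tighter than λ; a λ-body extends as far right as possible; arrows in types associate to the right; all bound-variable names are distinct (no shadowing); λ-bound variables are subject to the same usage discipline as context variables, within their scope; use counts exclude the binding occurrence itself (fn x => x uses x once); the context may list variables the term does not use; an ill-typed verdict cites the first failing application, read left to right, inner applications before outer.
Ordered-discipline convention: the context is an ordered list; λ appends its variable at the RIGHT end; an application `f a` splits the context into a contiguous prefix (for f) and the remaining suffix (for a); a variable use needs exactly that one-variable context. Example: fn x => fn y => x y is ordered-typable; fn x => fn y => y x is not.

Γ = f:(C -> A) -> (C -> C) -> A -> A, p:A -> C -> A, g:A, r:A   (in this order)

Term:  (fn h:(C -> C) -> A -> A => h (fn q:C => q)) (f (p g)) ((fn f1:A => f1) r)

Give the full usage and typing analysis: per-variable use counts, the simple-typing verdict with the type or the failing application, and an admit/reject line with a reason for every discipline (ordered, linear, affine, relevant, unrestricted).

counts: f ×1; p ×1; g ×1; r ×1; h (λ-bound) ×1; q (λ-bound) ×1; f1 (λ-bound) ×1
uses in reading order: h, q, f, p, g, f1, r
typing: well-typed at A
ordered: ✓, f, p, g, r, h, q, f1 once each; derivable with no W/C/E
linear: ✓, exactly-once usage across f, p, g, r, h, q, f1
affine: ✓, f, p, g, r, h, q, f1: no repeats, contraction unneeded
relevant: ✓, none of f, p, g, r, h, q, f1 goes unused
unrestricted: ✓, well-typed at A; no restrictions here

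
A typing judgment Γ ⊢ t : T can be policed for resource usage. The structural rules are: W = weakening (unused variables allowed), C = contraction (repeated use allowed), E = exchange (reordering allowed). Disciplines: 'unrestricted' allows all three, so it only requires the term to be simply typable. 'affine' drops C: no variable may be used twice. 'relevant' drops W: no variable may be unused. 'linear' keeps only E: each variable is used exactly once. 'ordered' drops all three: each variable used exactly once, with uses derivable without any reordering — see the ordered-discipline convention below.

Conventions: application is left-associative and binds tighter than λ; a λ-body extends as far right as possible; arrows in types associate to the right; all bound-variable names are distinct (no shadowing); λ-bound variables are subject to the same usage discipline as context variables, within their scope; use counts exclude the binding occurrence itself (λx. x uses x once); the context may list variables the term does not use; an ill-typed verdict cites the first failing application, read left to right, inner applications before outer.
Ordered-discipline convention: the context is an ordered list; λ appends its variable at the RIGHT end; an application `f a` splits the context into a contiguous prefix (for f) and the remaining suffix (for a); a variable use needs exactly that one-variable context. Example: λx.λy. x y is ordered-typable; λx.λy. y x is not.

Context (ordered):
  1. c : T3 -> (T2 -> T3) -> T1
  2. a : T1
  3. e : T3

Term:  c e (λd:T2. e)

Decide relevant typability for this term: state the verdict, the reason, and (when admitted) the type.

no — a, d left unused
variable uses: c: 1×; a: 0×; e: 2×; d [bound]: 0×
left-to-right use order: c, e, e
typing: well-typed — term : T1
across the five disciplines: ordered ✗, linear ✗, affine ✗, relevant ✗, unrestricted ✓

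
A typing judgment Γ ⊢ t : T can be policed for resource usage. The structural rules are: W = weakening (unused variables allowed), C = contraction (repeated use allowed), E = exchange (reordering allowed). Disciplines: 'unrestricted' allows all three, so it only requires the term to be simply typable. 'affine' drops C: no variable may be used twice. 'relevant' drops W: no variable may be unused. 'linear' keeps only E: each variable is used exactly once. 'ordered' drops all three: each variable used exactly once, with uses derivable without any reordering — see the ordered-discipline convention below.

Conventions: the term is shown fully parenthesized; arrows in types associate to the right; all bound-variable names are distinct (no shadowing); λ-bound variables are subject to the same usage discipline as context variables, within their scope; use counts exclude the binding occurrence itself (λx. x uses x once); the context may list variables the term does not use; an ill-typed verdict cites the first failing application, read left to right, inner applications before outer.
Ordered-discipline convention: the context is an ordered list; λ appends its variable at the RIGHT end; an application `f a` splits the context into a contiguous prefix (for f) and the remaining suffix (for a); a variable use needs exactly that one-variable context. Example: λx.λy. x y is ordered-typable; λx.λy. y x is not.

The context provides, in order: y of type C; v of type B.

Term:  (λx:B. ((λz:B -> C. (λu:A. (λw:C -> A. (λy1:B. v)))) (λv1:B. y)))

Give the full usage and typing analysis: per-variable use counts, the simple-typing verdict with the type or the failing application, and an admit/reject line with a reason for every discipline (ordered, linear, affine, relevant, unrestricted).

variable uses: y=1, v=1, x (bound)=0, z (bound)=0, u (bound)=0, w (bound)=0, y1 (bound)=0, v1 (bound)=0
uses in reading order: v, y
typing: well-typed — term : B -> A -> (C -> A) -> B -> B
ordered ✗ (x, z, u, w, y1, v1 left unused)
linear ✗ (x, z, u, w, y1, v1 left unused)
affine ✓ (y, v, x, z, u, w, y1, v1: no repeats, contraction unneeded)
relevant ✗ (x, z, u, w, y1, v1 left unused)
unrestricted ✓ (type-checks (B -> A -> (C -> A) -> B -> B) and nothing is barred)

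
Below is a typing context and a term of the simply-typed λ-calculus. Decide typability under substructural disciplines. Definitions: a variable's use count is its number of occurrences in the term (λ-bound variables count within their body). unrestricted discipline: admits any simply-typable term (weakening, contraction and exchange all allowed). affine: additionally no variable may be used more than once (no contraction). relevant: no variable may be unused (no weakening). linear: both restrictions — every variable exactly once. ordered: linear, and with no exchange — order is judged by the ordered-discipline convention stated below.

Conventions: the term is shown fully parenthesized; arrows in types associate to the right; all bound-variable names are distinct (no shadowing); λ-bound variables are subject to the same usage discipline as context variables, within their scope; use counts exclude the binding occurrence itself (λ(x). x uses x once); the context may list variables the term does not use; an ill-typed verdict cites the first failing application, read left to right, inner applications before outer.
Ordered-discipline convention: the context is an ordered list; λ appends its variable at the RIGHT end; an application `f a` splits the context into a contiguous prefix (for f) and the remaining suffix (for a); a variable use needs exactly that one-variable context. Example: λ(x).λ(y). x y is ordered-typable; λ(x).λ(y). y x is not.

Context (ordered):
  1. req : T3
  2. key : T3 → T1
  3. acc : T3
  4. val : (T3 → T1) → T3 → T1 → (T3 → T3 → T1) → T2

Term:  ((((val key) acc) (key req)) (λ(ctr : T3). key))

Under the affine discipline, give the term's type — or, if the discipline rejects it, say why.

not well-typed under affine — uses contraction: key ×3
usage: req ×1; key ×3; acc ×1; val ×1; ctr (bound) ×0
use order (left to right): val, key, acc, key, req, key
typing: well-typed — term : T2
summary: ordered ✗, linear ✗, affine ✗, relevant ✗, unrestricted ✓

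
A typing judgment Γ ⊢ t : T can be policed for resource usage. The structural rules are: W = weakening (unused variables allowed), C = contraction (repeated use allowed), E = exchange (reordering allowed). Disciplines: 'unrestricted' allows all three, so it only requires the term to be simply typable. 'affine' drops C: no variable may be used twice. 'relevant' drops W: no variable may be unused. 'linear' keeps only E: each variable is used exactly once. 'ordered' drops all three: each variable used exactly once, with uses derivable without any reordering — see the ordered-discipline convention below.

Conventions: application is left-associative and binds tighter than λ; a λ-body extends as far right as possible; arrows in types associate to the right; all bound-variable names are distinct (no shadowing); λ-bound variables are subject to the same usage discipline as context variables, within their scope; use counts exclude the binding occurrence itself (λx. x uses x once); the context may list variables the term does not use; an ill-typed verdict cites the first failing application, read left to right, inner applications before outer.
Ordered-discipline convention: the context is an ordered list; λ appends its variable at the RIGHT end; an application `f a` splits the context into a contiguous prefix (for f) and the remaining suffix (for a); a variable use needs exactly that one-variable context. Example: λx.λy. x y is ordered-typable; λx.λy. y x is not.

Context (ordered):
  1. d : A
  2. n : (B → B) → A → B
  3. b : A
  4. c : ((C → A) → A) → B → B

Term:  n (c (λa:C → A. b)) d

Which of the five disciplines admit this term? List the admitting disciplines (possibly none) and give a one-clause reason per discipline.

admitting disciplines: affine, unrestricted
usage: d: 1×, n: 1×, b: 1×, c: 1×, a (bound): 0×
uses in reading order: n, c, b, d
typing: ✓ — B
ordered ✗ (a left unused)
linear ✗ (a left unused)
affine ✓ (none of d, n, b, c, a used more than once)
relevant ✗ (a left unused)
unrestricted ✓ (simply typable at B; W, C, E all held)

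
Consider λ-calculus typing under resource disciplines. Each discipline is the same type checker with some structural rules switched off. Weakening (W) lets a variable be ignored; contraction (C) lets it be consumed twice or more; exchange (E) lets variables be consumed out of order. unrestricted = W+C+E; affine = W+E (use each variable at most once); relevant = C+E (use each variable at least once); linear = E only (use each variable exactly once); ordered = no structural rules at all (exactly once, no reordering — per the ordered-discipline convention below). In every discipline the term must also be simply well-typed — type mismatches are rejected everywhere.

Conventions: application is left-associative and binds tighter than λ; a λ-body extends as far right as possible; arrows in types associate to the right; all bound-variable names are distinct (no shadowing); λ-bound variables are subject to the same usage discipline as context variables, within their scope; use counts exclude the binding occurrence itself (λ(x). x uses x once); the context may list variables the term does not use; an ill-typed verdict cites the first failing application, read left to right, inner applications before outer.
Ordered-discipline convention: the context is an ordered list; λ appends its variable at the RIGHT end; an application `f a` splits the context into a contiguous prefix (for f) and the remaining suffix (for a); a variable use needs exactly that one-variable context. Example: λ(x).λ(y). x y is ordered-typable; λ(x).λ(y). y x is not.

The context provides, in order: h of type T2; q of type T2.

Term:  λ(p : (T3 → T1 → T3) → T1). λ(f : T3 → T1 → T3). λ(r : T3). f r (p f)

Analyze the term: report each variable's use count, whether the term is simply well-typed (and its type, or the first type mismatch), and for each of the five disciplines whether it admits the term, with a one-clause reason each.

use counts: h ×0; q ×0; p (λ-bound) ×1; f (λ-bound) ×2; r (λ-bound) ×1
use order (left to right): f, r, p, f
typing: well-typed at ((T3 → T1 → T3) → T1) → (T3 → T1 → T3) → T3 → T3
ordered: ✗, f ×2 used more than once (contraction); h, q never used (weakening)
linear: ✗, f ×2 used more than once (contraction); h, q never used (weakening)
affine: ✗, f ×2 used more than once (contraction)
relevant: ✗, h, q never used (weakening)
unrestricted: ✓, well-typed at ((T3 → T1 → T3) → T1) → (T3 → T1 → T3) → T3 → T3; no restrictions here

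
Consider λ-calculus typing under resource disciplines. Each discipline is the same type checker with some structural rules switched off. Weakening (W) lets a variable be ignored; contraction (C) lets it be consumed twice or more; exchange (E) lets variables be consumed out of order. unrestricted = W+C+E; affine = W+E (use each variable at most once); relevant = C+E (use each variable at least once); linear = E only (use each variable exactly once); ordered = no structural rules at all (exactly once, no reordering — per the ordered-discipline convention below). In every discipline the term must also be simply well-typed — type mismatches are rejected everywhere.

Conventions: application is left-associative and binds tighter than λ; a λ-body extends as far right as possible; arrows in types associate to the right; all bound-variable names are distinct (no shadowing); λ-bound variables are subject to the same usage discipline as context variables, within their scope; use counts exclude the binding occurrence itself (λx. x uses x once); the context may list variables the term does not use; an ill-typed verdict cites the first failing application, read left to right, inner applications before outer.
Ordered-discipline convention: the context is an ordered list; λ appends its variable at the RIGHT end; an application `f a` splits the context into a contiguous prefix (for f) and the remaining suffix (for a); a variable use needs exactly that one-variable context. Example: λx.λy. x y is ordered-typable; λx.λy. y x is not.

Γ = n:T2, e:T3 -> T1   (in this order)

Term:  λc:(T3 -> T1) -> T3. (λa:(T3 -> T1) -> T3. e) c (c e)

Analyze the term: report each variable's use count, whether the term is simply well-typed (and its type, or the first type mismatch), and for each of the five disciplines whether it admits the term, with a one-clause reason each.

counts: n: 0×, e: 2×, c (bound): 2×, a (bound): 0×
use order (left to right): e, c, c, e
typing: ✓ — ((T3 -> T1) -> T3) -> T1
ordered: ✗, needs contraction — e ×2, c ×2; needs weakening: n, a unused
linear: ✗, needs contraction — e ×2, c ×2; needs weakening: n, a unused
affine: ✗, needs contraction — e ×2, c ×2
relevant: ✗, needs weakening: n, a unused
unrestricted: ✓, simply typable at ((T3 -> T1) -> T3) -> T1; W, C, E all held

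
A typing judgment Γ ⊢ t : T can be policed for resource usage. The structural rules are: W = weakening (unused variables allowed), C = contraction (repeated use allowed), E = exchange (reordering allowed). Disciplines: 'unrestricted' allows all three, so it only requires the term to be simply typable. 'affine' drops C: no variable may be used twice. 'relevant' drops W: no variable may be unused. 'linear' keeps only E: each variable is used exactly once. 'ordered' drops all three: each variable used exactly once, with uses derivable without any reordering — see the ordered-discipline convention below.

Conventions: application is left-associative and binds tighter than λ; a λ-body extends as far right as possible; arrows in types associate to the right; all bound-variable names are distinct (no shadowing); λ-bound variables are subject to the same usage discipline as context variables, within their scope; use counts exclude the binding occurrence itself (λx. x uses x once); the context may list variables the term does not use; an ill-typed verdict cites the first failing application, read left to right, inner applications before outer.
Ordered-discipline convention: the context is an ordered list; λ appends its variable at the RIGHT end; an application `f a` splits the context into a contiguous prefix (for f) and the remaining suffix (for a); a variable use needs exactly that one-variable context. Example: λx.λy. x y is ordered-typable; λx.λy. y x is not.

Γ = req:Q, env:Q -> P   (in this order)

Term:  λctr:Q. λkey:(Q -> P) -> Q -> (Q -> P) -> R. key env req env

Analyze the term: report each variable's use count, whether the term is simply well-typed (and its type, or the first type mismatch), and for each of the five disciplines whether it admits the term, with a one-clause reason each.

counts: req ×1, env ×2, ctr (λ-bound) ×0, key (λ-bound) ×1
use order (left to right): key, env, req, env
typing: well-typed — term : Q -> ((Q -> P) -> Q -> (Q -> P) -> R) -> R
ordered: ✗ — uses contraction: env ×2; ctr left unused
linear: ✗ — uses contraction: env ×2; ctr left unused
affine: ✗ — uses contraction: env ×2
relevant: ✗ — ctr left unused
unrestricted: ✓ — typability at Q -> ((Q -> P) -> Q -> (Q -> P) -> R) -> R is all that's needed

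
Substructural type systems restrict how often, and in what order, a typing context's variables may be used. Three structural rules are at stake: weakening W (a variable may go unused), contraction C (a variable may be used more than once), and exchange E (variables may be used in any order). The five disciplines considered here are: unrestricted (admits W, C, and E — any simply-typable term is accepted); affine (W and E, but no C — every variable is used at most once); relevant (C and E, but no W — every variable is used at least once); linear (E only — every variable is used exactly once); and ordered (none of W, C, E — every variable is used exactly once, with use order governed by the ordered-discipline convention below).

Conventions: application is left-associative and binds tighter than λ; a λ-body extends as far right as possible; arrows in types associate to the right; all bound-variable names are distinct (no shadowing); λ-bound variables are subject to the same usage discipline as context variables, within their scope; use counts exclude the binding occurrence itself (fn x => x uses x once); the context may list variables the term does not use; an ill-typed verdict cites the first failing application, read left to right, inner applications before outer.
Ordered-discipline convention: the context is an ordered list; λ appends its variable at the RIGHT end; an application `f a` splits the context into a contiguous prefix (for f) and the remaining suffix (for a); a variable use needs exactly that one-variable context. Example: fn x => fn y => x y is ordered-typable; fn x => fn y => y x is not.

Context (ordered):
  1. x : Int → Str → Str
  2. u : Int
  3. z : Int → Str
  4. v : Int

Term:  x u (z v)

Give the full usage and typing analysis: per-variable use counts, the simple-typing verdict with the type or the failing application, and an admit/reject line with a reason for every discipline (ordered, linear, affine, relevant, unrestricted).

variable uses: x ×1, u ×1, z ×1, v ×1
uses in reading order: x, u, z, v
typing: ✓ — Str
ordered ✓ (one use each (x, u, z, v); ordered split holds)
linear ✓ (each of x, u, z, v used exactly once)
affine ✓ (x, u, z, v: no repeats, contraction unneeded)
relevant ✓ (every one of x, u, z, v appears)
unrestricted ✓ (simply typable at Str; W, C, E all held)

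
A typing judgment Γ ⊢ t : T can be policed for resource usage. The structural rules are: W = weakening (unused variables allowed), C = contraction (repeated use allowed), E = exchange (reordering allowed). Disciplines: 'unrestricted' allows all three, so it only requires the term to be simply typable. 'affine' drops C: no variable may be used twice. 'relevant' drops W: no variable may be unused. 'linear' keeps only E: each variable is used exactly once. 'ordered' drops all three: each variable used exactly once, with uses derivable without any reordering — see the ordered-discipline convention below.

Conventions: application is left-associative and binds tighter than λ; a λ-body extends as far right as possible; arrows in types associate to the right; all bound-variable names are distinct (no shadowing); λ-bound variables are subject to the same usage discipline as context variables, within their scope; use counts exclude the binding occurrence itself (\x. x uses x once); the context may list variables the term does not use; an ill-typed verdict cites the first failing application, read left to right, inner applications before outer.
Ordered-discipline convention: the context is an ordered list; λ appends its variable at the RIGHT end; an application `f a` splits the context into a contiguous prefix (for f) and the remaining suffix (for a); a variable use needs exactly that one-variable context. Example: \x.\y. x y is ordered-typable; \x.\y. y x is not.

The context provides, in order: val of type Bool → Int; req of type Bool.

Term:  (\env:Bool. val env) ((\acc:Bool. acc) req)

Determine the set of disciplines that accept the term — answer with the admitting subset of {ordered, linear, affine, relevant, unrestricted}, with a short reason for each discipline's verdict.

admitted in: ordered, linear, affine, relevant, unrestricted
counts: val: 1×, req: 1×, env [bound]: 1×, acc [bound]: 1×
use order (left to right): val, env, acc, req
typing: the term checks, with type Int
ordered: ✓, val, req, env, acc: once each, no exchange needed
linear: ✓, exactly-once usage across val, req, env, acc
affine: ✓, none of val, req, env, acc used more than once
relevant: ✓, every one of val, req, env, acc appears
unrestricted: ✓, well-typed at Int; no restrictions here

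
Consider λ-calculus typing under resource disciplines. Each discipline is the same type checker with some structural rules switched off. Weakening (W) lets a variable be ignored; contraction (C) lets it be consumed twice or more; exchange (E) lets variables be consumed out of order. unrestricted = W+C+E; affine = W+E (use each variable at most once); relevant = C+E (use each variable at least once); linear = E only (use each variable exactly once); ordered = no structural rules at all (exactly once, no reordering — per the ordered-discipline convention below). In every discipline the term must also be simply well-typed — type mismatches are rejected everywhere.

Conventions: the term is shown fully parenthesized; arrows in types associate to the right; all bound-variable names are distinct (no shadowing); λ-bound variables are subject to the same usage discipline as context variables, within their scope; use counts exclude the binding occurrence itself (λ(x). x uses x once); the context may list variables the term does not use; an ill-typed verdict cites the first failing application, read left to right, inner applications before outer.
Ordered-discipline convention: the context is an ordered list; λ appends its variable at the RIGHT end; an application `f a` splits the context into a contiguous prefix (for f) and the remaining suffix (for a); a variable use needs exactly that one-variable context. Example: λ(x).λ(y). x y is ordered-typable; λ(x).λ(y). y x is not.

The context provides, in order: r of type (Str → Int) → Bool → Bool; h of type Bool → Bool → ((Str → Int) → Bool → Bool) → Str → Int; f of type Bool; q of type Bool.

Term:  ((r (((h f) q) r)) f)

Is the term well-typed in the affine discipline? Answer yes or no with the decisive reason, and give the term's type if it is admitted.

no — needs contraction — r ×2, f ×2
use counts: r: 2×, h: 1×, f: 2×, q: 1×
left-to-right use order: r, h, f, q, r, f
typing: well-typed — term : Bool
summary: ordered ✗; linear ✗; affine ✗; relevant ✓; unrestricted ✓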